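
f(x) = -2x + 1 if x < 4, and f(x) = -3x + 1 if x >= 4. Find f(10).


10 satisfies x >= 4
f(10) = -29

-29


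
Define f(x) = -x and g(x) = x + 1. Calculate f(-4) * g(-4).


f(-4) = 4
g(-4) = -3
Product = -12

-12


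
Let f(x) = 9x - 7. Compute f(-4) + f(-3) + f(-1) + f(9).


-19


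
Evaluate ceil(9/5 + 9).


9/5 = 1.8
1.8 + 9 = 10.8
ceil(10.8) = 11

11


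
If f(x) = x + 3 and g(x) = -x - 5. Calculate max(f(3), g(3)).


f(3) = 6
g(3) = -8
max = 6

6


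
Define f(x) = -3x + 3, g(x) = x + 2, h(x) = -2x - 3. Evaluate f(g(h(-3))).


h(-3) = 3
g(3) = 5
f(5) = -12

-12


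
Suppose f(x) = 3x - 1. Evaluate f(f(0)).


f(0) = -1
f(-1) = -4

-4


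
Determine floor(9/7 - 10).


-9


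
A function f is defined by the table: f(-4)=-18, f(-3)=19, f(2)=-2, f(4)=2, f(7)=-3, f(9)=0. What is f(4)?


Reading from the table at x = 4

2


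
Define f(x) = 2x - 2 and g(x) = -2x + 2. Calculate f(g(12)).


g(12) = -22
f(-22) = -46

-46


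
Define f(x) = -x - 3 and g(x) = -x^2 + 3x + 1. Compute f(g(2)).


-6


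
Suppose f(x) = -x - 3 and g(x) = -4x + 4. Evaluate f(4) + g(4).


f(4) = -7
g(4) = -12
Sum = -19

-19


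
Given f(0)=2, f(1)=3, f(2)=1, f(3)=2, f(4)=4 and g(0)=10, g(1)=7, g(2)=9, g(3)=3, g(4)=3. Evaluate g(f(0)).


9


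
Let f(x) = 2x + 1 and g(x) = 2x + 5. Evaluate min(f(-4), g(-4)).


f(-4) = -7
g(-4) = -3
min = -7

-7


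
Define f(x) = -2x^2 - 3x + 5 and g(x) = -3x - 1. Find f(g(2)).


g(2) = -7
f(-7) = (-2)*(-7)^2 - 3*(-7) + 5 = -72

-72


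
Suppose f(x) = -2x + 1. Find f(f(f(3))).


f(3) = -5
f(-5) = 11
f(11) = -21

-21


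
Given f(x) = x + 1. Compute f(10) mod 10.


f(10) = 11
11 mod 10 = 1

1


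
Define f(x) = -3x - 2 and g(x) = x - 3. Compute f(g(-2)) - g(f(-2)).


f(g(-2)) = 13
g(f(-2)) = 1
Difference = 12

12


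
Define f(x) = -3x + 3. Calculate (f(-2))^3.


729


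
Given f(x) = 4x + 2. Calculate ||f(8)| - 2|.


32


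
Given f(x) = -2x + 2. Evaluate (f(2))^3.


-8


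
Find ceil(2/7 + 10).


2/7 = 0.2857
0.2857 + 10 = 10.2857
ceil(10.2857) = 11

11


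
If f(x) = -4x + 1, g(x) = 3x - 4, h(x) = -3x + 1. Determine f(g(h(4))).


h(4) = -11
g(-11) = -37
f(-37) = 149

149


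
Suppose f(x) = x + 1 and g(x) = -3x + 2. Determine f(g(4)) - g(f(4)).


f(g(4)) = -9
g(f(4)) = -13
Difference = 4

4


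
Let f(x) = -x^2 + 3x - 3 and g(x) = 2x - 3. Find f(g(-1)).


g(-1) = -5
f(-5) = (-1)*(-5)^2 + 3*(-5) - 3 = -43

-43


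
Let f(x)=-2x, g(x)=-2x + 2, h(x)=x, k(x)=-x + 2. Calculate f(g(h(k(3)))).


k(3) = -1
h(-1) = -1
g(-1) = 4
f(4) = -8

-8


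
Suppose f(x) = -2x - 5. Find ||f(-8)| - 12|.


1


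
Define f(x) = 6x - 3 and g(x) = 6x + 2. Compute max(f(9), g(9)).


f(9) = 51
g(9) = 56
max = 56

56


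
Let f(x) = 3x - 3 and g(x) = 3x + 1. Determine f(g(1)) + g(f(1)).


f(g(1)) = 9
g(f(1)) = 1
Sum = 10

10


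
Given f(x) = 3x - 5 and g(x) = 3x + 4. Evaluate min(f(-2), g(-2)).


f(-2) = -11
g(-2) = -2
min = -11

-11


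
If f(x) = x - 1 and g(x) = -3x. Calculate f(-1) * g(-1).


-6


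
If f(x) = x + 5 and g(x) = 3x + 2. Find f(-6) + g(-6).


f(-6) = -1
g(-6) = -16
Sum = -17

-17


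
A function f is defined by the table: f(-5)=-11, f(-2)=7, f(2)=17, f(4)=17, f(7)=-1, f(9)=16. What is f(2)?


Reading from the table at x = 2

17


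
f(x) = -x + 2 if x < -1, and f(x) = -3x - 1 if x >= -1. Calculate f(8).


8 satisfies x >= -1
f(8) = -25

-25


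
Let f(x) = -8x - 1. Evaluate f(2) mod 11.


f(2) = -17
-17 mod 11 = 5

5


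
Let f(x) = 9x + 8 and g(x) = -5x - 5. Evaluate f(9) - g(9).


139


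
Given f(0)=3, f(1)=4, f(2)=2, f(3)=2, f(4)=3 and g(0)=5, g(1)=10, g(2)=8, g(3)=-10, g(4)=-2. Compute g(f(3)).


f(3) = 2
g(2) = 8

8


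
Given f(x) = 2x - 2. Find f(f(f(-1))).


f(-1) = -4
f(-4) = -10
f(-10) = -22

-22


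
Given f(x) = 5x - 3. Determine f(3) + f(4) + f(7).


f(3) = 12
f(4) = 17
f(7) = 32
Sum = 61

61


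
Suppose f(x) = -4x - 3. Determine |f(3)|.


f(3) = -15
|-15| = 15

15


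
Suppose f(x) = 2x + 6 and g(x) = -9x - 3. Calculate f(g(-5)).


g(-5) = 42
f(42) = 90

90


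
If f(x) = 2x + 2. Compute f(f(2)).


f(2) = 6
f(6) = 14

14


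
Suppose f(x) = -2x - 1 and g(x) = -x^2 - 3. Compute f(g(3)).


23


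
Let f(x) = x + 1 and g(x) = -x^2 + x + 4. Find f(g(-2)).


g(-2) = -2
f(-2) = -1

-1


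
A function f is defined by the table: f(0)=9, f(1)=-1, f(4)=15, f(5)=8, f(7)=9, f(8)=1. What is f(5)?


8


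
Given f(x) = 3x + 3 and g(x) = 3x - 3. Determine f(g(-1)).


g(-1) = -6
f(-6) = -15

-15


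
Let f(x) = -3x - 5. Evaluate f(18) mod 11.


f(18) = -59
-59 mod 11 = 7

7


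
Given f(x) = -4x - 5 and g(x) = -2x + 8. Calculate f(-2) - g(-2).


f(-2) = 3
g(-2) = 12
Difference = -9

-9


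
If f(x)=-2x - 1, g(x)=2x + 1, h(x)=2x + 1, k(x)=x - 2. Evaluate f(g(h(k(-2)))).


k(-2) = -4
h(-4) = -7
g(-7) = -13
f(-13) = 25

25


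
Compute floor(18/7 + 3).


18/7 = 2.5714
2.5714 + 3 = 5.5714
floor(5.5714) = 5

5


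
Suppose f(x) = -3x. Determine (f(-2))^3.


f(-2) = 6
(6)^3 = 216

216


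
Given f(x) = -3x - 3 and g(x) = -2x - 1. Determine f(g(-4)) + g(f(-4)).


f(g(-4)) = -24
g(f(-4)) = -19
Sum = -43

-43


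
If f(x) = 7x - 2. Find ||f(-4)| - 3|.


f(-4) = -30
|-30| = 30
|30 - 3| = 27

27


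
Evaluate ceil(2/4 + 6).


2/4 = 0.5
0.5 + 6 = 6.5
ceil(6.5) = 7

7


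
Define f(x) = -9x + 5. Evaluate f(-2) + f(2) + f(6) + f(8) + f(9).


f(-2) = 23
f(2) = -13
f(6) = -49
f(8) = -67
f(9) = -76
Sum = -182

-182


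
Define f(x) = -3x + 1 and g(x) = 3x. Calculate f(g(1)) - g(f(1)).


f(g(1)) = -8
g(f(1)) = -6
Difference = -2

-2


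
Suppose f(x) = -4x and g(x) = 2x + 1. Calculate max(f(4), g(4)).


9


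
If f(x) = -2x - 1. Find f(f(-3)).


f(-3) = 5
f(5) = -11

-11


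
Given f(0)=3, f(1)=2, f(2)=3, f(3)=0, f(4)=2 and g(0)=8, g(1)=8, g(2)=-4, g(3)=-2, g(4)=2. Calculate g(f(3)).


f(3) = 0
g(0) = 8

8


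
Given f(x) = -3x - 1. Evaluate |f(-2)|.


f(-2) = 5
|5| = 5

5


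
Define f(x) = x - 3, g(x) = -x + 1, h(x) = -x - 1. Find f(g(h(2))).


1


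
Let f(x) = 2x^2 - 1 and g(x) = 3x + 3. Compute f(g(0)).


g(0) = 3
f(3) = 2*(3)^2 - 1 = 17

17


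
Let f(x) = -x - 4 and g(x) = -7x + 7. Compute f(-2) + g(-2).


f(-2) = -2
g(-2) = 21
Sum = 19

19


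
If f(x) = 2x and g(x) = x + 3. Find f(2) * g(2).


f(2) = 4
g(2) = 5
Product = 20

20


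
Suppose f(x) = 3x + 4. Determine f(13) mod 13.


f(13) = 43
43 mod 13 = 4

4


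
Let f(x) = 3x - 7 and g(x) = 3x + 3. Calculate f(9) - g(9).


f(9) = 20
g(9) = 30
Difference = -10

-10


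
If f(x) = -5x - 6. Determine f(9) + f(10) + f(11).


-168


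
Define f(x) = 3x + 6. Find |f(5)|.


f(5) = 21
|21| = 21

21


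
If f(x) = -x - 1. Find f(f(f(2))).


f(2) = -3
f(-3) = 2
f(2) = -3

-3


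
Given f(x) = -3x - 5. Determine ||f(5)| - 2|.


f(5) = -20
|-20| = 20
|20 - 2| = 18

18


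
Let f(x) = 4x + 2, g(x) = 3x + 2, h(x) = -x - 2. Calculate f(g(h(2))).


h(2) = -4
g(-4) = -10
f(-10) = -38

-38


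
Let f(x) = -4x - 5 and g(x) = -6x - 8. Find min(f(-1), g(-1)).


f(-1) = -1
g(-1) = -2
min = -2

-2


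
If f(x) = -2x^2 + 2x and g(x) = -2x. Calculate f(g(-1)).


g(-1) = 2
f(2) = (-2)*(2)^2 + 2*(2) = -4

-4


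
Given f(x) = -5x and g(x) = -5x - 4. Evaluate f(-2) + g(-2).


16


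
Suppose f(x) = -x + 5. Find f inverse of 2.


Solve -x + 5 = 2
x = (2 - 5) / (-1) = 3

3


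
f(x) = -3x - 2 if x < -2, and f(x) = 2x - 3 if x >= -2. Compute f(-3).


-3 satisfies x < -2
f(-3) = 7

7


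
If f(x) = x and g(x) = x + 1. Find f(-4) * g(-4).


f(-4) = -4
g(-4) = -3
Product = 12

12


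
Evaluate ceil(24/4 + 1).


7


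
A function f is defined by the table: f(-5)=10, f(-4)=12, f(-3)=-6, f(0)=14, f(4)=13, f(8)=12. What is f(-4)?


Reading from the table at x = -4

12


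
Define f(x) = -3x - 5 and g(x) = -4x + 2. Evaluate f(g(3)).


g(3) = -10
f(-10) = 25

25


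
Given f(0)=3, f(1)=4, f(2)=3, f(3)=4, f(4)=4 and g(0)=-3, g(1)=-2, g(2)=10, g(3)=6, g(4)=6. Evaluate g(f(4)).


f(4) = 4
g(4) = 6

6


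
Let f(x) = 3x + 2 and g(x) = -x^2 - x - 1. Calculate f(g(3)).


g(3) = -13
f(-13) = -37

-37


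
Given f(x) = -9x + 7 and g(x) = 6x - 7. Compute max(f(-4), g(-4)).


f(-4) = 43
g(-4) = -31
max = 43

43


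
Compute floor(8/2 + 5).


8/2 = 4
4 + 5 = 9
floor(9) = 9

9


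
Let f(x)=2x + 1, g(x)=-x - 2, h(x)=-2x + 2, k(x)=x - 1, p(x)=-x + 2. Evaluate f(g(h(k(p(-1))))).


1


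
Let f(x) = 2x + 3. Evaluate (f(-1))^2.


f(-1) = 1
(1)^2 = 1

1


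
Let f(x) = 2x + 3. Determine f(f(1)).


f(1) = 5
f(5) = 13

13


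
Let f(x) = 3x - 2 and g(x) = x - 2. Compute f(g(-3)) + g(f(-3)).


-30


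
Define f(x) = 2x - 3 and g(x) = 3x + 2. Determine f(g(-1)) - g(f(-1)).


8


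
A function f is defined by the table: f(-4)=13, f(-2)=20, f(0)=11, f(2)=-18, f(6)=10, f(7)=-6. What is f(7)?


Reading from the table at x = 7

-6


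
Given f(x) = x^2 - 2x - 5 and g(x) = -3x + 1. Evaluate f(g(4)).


138


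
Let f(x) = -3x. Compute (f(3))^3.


f(3) = -9
(-9)^3 = -729

-729


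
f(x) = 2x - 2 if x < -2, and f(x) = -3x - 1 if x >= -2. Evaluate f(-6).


-6 satisfies x < -2
f(-6) = -14

-14


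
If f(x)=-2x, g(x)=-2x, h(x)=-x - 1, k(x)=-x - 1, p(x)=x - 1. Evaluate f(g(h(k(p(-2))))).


p(-2) = -3
k(-3) = 2
h(2) = -3
g(-3) = 6
f(6) = -12

-12


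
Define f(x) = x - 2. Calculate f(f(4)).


f(4) = 2
f(2) = 0

0


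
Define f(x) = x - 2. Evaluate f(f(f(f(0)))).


f(0) = -2
f(-2) = -4
f(-4) = -6
f(-6) = -8

-8


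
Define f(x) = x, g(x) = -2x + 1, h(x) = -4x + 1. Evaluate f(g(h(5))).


h(5) = -19
g(-19) = 39
f(39) = 39

39


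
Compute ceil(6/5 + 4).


6/5 = 1.2
1.2 + 4 = 5.2
ceil(5.2) = 6

6


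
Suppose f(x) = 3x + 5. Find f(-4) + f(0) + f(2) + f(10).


44


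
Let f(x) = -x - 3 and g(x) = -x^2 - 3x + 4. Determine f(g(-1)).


g(-1) = 6
f(6) = -9

-9


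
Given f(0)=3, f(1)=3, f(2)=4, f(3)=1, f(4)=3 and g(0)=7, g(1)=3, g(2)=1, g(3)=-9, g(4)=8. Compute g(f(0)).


f(0) = 3
g(3) = -9

-9


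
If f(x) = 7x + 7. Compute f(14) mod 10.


f(14) = 105
105 mod 10 = 5

5


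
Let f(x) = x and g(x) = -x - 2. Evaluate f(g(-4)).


g(-4) = 2
f(2) = 2

2


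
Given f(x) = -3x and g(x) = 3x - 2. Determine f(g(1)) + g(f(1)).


f(g(1)) = -3
g(f(1)) = -11
Sum = -14

-14


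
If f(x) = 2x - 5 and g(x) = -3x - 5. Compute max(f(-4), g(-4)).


7


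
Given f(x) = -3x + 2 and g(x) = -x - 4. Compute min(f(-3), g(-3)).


-1


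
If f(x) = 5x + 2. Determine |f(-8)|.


f(-8) = -38
|-38| = 38

38


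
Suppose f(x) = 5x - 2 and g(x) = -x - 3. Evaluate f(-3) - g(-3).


-17


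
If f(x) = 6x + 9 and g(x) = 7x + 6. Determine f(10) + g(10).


f(10) = 69
g(10) = 76
Sum = 145

145


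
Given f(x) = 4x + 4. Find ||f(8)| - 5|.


f(8) = 36
|36| = 36
|36 - 5| = 31

31


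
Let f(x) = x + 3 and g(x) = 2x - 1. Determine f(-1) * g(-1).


f(-1) = 2
g(-1) = -3
Product = -6

-6


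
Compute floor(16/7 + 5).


16/7 = 2.2857
2.2857 + 5 = 7.2857
floor(7.2857) = 7

7


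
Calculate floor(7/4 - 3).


7/4 = 1.75
1.75 - 3 = -1.25
floor(-1.25) = -2

-2


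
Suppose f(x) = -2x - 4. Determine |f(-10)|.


f(-10) = 16
|16| = 16

16


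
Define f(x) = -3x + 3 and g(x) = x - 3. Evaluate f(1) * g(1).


f(1) = 0
g(1) = -2
Product = 0

0


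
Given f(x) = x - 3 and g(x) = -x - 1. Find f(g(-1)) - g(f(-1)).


f(g(-1)) = -3
g(f(-1)) = 3
Difference = -6

-6


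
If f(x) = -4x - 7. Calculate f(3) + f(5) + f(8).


f(3) = -19
f(5) = -27
f(8) = -39
Sum = -85

-85


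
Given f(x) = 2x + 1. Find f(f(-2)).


f(-2) = -3
f(-3) = -5

-5


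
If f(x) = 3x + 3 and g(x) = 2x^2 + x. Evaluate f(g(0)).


g(0) = 0
f(0) = 3

3


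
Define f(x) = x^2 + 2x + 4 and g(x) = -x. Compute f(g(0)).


g(0) = 0
f(0) = 1*(0)^2 + 2*(0) + 4 = 4

4


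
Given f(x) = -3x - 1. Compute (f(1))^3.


f(1) = -4
(-4)^3 = -64

-64


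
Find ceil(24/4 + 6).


24/4 = 6
6 + 6 = 12
ceil(12) = 12

12


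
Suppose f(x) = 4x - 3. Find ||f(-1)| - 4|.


f(-1) = -7
|-7| = 7
|7 - 4| = 3

3


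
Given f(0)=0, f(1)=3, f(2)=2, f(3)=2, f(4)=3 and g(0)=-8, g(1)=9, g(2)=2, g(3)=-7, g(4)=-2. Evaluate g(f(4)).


f(4) = 3
g(3) = -7

-7


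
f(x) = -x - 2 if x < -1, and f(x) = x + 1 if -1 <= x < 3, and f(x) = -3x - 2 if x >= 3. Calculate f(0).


0 satisfies -1 <= x < 3
f(0) = 1

1


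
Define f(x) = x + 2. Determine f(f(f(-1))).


f(-1) = 1
f(1) = 3
f(3) = 5

5


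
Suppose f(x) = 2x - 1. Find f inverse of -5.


Solve 2x - 1 = -5
x = (-5 + 1) / 2 = -2

-2


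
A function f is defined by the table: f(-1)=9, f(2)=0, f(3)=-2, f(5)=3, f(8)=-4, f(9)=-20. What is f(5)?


Reading from the table at x = 5

3


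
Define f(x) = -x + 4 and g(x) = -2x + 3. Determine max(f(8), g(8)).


f(8) = -4
g(8) = -13
max = -4

-4


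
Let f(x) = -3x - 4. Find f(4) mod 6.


f(4) = -16
-16 mod 6 = 2

2


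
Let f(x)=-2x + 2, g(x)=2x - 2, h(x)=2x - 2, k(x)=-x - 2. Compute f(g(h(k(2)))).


k(2) = -4
h(-4) = -10
g(-10) = -22
f(-22) = 46

46


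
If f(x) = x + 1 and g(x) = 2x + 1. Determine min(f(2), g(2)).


3


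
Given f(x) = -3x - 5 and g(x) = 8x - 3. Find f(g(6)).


g(6) = 45
f(45) = -140

-140


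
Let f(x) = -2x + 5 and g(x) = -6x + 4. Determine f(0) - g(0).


f(0) = 5
g(0) = 4
Difference = 1

1


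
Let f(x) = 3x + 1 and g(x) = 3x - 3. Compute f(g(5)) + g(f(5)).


f(g(5)) = 37
g(f(5)) = 45
Sum = 82

82


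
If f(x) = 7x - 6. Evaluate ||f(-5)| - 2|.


f(-5) = -41
|-41| = 41
|41 - 2| = 39

39


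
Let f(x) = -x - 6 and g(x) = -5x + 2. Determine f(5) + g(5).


f(5) = -11
g(5) = -23
Sum = -34

-34


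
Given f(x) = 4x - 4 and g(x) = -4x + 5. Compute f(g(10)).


g(10) = -35
f(-35) = -144

-144


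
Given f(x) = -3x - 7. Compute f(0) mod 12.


f(0) = -7
-7 mod 12 = 5

5


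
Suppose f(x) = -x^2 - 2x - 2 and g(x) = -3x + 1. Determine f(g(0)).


g(0) = 1
f(1) = (-1)*(1)^2 - 2*(1) - 2 = -5

-5


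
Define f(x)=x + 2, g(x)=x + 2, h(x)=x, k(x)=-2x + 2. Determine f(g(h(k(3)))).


k(3) = -4
h(-4) = -4
g(-4) = -2
f(-2) = 0

0


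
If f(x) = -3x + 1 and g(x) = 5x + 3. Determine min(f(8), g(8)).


f(8) = -23
g(8) = 43
min = -23

-23


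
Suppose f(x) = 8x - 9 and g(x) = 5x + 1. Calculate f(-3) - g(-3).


f(-3) = -33
g(-3) = -14
Difference = -19

-19


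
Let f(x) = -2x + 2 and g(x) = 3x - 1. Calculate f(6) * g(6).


f(6) = -10
g(6) = 17
Product = -170

-170


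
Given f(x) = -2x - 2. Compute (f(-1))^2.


f(-1) = 0
(0)^2 = 0

0


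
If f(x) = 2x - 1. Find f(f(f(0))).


f(0) = -1
f(-1) = -3
f(-3) = -7

-7


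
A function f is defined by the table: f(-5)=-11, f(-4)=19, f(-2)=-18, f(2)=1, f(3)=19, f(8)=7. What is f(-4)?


Reading from the table at x = -4

19


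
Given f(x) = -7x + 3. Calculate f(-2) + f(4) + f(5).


f(-2) = 17
f(4) = -25
f(5) = -32
Sum = -40

-40


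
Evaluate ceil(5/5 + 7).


8


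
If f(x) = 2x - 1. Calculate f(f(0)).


f(0) = -1
f(-1) = -3

-3


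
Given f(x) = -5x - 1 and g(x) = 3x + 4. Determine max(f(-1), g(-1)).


f(-1) = 4
g(-1) = 1
max = 4

4


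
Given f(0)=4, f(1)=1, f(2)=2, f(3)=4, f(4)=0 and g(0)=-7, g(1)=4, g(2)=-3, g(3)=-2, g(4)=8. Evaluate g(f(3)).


f(3) = 4
g(4) = 8

8


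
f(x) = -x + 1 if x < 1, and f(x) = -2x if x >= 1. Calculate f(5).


5 satisfies x >= 1
f(5) = -10

-10


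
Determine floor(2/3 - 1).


2/3 = 0.6667
0.6667 - 1 = -0.3333
floor(-0.3333) = -1

-1


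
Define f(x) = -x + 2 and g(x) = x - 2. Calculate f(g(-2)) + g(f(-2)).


f(g(-2)) = 6
g(f(-2)) = 2
Sum = 8

8


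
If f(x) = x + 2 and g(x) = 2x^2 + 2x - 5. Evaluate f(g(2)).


g(2) = 7
f(7) = 9

9


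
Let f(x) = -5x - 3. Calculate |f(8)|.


43


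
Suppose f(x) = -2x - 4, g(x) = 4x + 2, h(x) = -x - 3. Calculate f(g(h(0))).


h(0) = -3
g(-3) = -10
f(-10) = 16

16


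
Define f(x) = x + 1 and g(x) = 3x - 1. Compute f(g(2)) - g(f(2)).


f(g(2)) = 6
g(f(2)) = 8
Difference = -2

-2


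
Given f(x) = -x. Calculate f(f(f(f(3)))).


f(3) = -3
f(-3) = 3
f(3) = -3
f(-3) = 3

3


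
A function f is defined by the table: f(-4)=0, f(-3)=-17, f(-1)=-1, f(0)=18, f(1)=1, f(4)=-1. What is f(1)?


Reading from the table at x = 1

1


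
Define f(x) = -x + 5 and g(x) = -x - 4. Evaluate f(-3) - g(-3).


f(-3) = 8
g(-3) = -1
Difference = 9

9


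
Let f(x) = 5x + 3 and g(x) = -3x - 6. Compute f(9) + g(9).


15


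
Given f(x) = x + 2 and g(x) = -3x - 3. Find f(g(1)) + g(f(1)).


-16


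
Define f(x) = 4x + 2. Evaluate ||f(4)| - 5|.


f(4) = 18
|18| = 18
|18 - 5| = 13

13


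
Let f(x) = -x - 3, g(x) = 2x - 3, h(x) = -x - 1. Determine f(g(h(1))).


4


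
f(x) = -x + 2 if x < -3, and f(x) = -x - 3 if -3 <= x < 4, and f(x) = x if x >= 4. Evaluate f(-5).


-5 satisfies x < -3
f(-5) = 7

7


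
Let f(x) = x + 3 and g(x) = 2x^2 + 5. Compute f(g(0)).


g(0) = 5
f(5) = 8

8


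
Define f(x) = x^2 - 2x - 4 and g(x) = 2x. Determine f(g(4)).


g(4) = 8
f(8) = 1*(8)^2 - 2*(8) - 4 = 44

44


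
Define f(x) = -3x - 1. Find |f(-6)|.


f(-6) = 17
|17| = 17

17


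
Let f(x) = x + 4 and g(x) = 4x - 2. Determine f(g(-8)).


g(-8) = -34
f(-34) = -30

-30


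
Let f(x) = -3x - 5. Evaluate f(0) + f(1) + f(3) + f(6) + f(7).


f(0) = -5
f(1) = -8
f(3) = -14
f(6) = -23
f(7) = -26
Sum = -76

-76


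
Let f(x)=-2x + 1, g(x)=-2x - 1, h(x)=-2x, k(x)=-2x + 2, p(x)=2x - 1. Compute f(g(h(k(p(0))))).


p(0) = -1
k(-1) = 4
h(4) = -8
g(-8) = 15
f(15) = -29

-29


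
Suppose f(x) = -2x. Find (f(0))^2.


f(0) = 0
(0)^2 = 0

0


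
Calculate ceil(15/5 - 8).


-5


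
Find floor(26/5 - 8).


26/5 = 5.2
5.2 - 8 = -2.8
floor(-2.8) = -3

-3


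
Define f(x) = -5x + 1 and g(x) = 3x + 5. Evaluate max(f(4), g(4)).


f(4) = -19
g(4) = 17
max = 17

17


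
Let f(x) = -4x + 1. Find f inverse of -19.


Solve -4x + 1 = -19
x = (-19 - 1) / (-4) = 5

5


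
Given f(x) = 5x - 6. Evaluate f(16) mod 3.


f(16) = 74
74 mod 3 = 2

2


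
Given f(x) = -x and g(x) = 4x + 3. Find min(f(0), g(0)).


f(0) = 0
g(0) = 3
min = 0

0


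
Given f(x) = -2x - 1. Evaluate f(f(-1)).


-3


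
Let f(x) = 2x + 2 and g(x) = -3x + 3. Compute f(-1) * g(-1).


f(-1) = 0
g(-1) = 6
Product = 0

0


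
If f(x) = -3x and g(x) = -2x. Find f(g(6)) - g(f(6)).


f(g(6)) = 36
g(f(6)) = 36
Difference = 0

0


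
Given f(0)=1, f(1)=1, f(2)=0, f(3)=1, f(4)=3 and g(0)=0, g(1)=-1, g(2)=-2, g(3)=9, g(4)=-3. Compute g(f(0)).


f(0) = 1
g(1) = -1

-1


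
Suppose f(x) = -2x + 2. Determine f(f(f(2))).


f(2) = -2
f(-2) = 6
f(6) = -10

-10


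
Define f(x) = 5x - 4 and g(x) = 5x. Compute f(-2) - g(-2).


f(-2) = -14
g(-2) = -10
Difference = -4

-4


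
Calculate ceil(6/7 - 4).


-3


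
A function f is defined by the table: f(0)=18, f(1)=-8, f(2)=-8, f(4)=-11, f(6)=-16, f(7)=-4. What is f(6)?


-16


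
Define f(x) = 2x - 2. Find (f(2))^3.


f(2) = 2
(2)^3 = 8

8


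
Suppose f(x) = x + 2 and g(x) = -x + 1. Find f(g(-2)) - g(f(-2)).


f(g(-2)) = 5
g(f(-2)) = 1
Difference = 4

4


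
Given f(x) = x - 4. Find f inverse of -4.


Solve x - 4 = -4
x = (-4 + 4) / 1 = 0

0


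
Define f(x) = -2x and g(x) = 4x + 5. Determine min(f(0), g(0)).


f(0) = 0
g(0) = 5
min = 0

0


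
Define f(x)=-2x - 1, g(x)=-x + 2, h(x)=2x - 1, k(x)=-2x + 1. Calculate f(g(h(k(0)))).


k(0) = 1
h(1) = 1
g(1) = 1
f(1) = -3

-3


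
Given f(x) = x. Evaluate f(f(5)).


f(5) = 5
f(5) = 5

5


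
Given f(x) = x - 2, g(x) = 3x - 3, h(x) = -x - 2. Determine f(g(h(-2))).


h(-2) = 0
g(0) = -3
f(-3) = -5

-5


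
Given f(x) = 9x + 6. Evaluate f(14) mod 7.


f(14) = 132
132 mod 7 = 6

6


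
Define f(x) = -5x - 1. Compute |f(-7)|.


f(-7) = 34
|34| = 34

34


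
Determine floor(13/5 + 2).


13/5 = 2.6
2.6 + 2 = 4.6
floor(4.6) = 4

4


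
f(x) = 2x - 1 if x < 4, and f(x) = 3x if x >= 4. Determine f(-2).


-2 satisfies x < 4
f(-2) = -5

-5


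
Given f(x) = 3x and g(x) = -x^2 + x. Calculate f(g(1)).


g(1) = 0
f(0) = 0

0


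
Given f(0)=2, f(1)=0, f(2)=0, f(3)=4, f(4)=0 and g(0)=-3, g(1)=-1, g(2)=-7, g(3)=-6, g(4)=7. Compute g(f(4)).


-3


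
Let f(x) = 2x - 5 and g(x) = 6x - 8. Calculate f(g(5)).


39


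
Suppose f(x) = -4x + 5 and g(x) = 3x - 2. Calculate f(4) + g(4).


f(4) = -11
g(4) = 10
Sum = -1

-1


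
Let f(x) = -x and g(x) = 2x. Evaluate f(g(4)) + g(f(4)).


f(g(4)) = -8
g(f(4)) = -8
Sum = -16

-16


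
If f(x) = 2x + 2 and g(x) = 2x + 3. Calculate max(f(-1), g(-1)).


f(-1) = 0
g(-1) = 1
max = 1

1


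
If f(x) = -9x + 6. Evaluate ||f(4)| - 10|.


20


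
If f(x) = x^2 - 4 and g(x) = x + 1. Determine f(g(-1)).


g(-1) = 0
f(0) = 1*(0)^2 - 4 = -4

-4


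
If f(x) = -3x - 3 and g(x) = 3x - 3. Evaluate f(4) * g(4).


f(4) = -15
g(4) = 9
Product = -135

-135


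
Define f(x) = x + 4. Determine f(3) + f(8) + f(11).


f(3) = 7
f(8) = 12
f(11) = 15
Sum = 34

34


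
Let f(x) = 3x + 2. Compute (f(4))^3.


f(4) = 14
(14)^3 = 2744

2744


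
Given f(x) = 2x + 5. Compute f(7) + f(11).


f(7) = 19
f(11) = 27
Sum = 46

46


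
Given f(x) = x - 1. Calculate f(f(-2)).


-4


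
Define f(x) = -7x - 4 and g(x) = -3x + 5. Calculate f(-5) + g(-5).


51


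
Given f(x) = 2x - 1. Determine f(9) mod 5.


f(9) = 17
17 mod 5 = 2

2


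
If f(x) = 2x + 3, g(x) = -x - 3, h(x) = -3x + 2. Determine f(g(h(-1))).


h(-1) = 5
g(5) = -8
f(-8) = -13

-13


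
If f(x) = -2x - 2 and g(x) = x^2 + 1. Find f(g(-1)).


g(-1) = 2
f(2) = -6

-6


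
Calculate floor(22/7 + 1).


22/7 = 3.1429
3.1429 + 1 = 4.1429
floor(4.1429) = 4

4


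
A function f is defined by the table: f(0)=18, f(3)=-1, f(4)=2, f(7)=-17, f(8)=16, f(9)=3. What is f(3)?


Reading from the table at x = 3

-1


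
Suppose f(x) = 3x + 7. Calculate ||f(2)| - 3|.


f(2) = 13
|13| = 13
|13 - 3| = 10

10


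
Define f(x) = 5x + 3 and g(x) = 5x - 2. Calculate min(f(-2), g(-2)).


f(-2) = -7
g(-2) = -12
min = -12

-12


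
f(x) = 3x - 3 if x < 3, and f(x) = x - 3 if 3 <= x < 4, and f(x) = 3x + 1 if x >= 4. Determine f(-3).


-3 satisfies x < 3
f(-3) = -12

-12


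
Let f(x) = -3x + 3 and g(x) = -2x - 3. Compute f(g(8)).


g(8) = -19
f(-19) = 60

60


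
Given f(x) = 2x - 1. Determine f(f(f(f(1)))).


f(1) = 1
f(1) = 1
f(1) = 1
f(1) = 1

1


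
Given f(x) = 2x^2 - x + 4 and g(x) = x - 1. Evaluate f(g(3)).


g(3) = 2
f(2) = 2*(2)^2 - 1*(2) + 4 = 10

10


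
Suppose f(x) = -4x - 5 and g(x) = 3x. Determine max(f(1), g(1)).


f(1) = -9
g(1) = 3
max = 3

3


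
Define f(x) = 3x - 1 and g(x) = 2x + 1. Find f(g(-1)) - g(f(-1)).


f(g(-1)) = -4
g(f(-1)) = -7
Difference = 3

3


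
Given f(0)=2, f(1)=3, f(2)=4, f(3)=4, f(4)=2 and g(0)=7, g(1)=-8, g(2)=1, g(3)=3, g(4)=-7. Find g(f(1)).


f(1) = 3
g(3) = 3

3


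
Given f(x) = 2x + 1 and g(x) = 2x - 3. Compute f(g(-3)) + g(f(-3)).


f(g(-3)) = -17
g(f(-3)) = -13
Sum = -30

-30


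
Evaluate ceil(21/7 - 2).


21/7 = 3
3 - 2 = 1
ceil(1) = 1

1


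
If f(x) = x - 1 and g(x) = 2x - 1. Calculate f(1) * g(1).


f(1) = 0
g(1) = 1
Product = 0

0


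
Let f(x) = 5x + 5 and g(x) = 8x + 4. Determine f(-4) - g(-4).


f(-4) = -15
g(-4) = -28
Difference = 13

13


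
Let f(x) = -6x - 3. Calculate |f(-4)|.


f(-4) = 21
|21| = 21

21


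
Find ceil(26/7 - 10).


26/7 = 3.7143
3.7143 - 10 = -6.2857
ceil(-6.2857) = -6

-6


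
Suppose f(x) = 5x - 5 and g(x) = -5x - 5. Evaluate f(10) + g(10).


f(10) = 45
g(10) = -55
Sum = -10

-10


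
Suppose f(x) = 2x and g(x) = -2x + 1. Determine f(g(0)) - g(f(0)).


f(g(0)) = 2
g(f(0)) = 1
Difference = 1

1


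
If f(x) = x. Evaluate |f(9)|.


f(9) = 9
|9| = 9

9


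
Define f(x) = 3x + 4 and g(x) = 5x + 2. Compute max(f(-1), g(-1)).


f(-1) = 1
g(-1) = -3
max = 1

1


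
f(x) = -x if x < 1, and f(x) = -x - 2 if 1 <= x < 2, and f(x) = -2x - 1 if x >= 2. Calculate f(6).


-13


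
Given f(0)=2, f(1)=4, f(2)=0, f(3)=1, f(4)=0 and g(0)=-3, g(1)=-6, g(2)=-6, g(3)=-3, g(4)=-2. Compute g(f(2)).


f(2) = 0
g(0) = -3

-3


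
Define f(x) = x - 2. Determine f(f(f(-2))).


-8


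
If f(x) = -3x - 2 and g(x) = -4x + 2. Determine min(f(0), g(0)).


-2


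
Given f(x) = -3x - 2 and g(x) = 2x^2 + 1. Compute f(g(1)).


g(1) = 3
f(3) = -11

-11


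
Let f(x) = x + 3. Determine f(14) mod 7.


f(14) = 17
17 mod 7 = 3

3


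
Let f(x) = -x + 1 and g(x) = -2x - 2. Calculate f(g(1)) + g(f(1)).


f(g(1)) = 5
g(f(1)) = -2
Sum = 3

3


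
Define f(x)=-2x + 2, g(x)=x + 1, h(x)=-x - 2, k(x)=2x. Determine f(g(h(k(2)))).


k(2) = 4
h(4) = -6
g(-6) = -5
f(-5) = 12

12


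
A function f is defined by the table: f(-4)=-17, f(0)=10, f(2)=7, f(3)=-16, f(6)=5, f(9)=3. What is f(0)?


Reading from the table at x = 0

10


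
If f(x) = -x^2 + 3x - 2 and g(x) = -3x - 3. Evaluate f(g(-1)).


g(-1) = 0
f(0) = (-1)*(0)^2 + 3*(0) - 2 = -2

-2


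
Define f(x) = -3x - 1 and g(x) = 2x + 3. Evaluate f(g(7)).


-52


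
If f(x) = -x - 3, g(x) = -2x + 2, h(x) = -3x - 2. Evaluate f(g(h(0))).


h(0) = -2
g(-2) = 6
f(6) = -9

-9


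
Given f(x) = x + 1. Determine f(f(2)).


f(2) = 3
f(3) = 4

4


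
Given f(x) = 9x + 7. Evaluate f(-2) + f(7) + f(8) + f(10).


f(-2) = -11
f(7) = 70
f(8) = 79
f(10) = 97
Sum = 235

235


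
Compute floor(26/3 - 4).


26/3 = 8.6667
8.6667 - 4 = 4.6667
floor(4.6667) = 4

4


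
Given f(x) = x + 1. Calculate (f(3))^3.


64


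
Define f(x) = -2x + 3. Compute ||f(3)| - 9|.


6


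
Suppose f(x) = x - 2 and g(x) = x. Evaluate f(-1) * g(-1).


3


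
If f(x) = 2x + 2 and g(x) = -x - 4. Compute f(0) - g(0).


f(0) = 2
g(0) = -4
Difference = 6

6


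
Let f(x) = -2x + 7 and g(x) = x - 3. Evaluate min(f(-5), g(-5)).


f(-5) = 17
g(-5) = -8
min = -8

-8


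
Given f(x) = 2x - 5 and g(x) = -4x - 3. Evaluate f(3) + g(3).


f(3) = 1
g(3) = -15
Sum = -14

-14


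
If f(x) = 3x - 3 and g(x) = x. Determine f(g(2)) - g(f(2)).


f(g(2)) = 3
g(f(2)) = 3
Difference = 0

0


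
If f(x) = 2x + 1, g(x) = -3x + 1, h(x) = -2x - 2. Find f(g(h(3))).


h(3) = -8
g(-8) = 25
f(25) = 51

51


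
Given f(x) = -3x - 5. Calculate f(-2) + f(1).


f(-2) = 1
f(1) = -8
Sum = -7

-7


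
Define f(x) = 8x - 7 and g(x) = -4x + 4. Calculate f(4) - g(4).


37


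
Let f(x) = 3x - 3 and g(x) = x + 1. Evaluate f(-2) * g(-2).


f(-2) = -9
g(-2) = -1
Product = 9

9


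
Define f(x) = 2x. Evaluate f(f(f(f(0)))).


f(0) = 0
f(0) = 0
f(0) = 0
f(0) = 0

0


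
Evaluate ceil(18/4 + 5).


18/4 = 4.5
4.5 + 5 = 9.5
ceil(9.5) = 10

10


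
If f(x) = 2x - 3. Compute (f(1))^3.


f(1) = -1
(-1)^3 = -1

-1


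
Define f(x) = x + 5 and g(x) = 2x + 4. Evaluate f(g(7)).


g(7) = 18
f(18) = 23

23


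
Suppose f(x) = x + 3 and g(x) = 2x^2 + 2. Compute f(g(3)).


g(3) = 20
f(20) = 23

23


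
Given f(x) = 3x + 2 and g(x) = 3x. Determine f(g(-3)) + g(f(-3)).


f(g(-3)) = -25
g(f(-3)) = -21
Sum = -46

-46


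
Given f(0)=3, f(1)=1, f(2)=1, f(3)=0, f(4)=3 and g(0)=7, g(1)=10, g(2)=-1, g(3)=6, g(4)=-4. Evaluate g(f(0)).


6


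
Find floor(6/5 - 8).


-7


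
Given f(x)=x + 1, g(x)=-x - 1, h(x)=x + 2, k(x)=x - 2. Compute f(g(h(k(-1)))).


1


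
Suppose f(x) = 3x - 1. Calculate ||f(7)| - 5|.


f(7) = 20
|20| = 20
|20 - 5| = 15

15


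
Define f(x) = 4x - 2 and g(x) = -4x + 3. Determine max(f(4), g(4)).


f(4) = 14
g(4) = -13
max = 14

14


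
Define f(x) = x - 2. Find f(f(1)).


f(1) = -1
f(-1) = -3

-3


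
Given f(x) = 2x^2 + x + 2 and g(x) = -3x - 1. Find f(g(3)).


g(3) = -10
f(-10) = 2*(-10)^2 + 1*(-10) + 2 = 192

192


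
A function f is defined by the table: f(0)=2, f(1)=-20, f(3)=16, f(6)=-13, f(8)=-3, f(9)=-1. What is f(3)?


Reading from the table at x = 3

16


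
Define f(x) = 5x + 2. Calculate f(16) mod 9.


f(16) = 82
82 mod 9 = 1

1


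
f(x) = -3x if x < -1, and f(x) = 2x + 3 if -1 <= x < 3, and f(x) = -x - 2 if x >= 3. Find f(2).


2 satisfies -1 <= x < 3
f(2) = 7

7


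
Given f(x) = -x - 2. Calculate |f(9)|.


f(9) = -11
|-11| = 11

11


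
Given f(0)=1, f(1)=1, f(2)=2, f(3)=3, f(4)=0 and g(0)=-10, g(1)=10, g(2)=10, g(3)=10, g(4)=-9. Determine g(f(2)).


10


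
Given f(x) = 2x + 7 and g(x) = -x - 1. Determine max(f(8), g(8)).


23


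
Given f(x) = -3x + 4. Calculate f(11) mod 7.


f(11) = -29
-29 mod 7 = 6

6


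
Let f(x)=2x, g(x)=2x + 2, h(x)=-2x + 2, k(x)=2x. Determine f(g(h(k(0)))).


k(0) = 0
h(0) = 2
g(2) = 6
f(6) = 12

12


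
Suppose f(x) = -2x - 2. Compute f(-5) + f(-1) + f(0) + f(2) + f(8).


-18


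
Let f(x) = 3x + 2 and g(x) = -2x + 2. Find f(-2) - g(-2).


f(-2) = -4
g(-2) = 6
Difference = -10

-10


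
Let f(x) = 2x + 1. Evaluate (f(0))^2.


1


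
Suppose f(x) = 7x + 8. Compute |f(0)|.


f(0) = 8
|8| = 8

8


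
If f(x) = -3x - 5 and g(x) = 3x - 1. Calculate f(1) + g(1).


f(1) = -8
g(1) = 2
Sum = -6

-6


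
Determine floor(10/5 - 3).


10/5 = 2
2 - 3 = -1
floor(-1) = -1

-1


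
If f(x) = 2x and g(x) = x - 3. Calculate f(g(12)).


g(12) = 9
f(9) = 18

18


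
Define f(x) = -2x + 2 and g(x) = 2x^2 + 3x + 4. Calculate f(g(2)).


g(2) = 18
f(18) = -34

-34


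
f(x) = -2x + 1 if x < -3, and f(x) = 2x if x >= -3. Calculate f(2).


2 satisfies x >= -3
f(2) = 4

4


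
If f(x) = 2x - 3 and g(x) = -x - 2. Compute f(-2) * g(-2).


f(-2) = -7
g(-2) = 0
Product = 0

0


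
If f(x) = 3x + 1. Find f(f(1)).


f(1) = 4
f(4) = 13

13


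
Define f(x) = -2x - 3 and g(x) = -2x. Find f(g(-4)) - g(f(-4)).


f(g(-4)) = -19
g(f(-4)) = -10
Difference = -9

-9


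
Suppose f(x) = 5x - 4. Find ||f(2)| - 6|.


f(2) = 6
|6| = 6
|6 - 6| = 0

0


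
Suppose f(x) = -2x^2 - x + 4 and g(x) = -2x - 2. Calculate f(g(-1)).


g(-1) = 0
f(0) = (-2)*(0)^2 - 1*(0) + 4 = 4

4


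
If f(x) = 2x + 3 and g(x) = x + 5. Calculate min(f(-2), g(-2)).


-1


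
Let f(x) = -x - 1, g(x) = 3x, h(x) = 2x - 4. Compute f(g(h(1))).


h(1) = -2
g(-2) = -6
f(-6) = 5

5


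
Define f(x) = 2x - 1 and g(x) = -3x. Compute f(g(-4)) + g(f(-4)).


f(g(-4)) = 23
g(f(-4)) = 27
Sum = 50

50


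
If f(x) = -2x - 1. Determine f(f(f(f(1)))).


f(1) = -3
f(-3) = 5
f(5) = -11
f(-11) = 21

21


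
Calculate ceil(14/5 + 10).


14/5 = 2.8
2.8 + 10 = 12.8
ceil(12.8) = 13

13


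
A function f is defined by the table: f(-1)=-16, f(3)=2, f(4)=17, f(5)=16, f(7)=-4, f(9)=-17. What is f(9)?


Reading from the table at x = 9

-17


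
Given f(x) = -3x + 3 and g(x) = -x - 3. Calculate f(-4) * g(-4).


f(-4) = 15
g(-4) = 1
Product = 15

15


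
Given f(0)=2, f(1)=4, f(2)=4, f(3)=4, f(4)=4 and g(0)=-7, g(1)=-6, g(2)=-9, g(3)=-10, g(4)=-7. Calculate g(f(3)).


-7


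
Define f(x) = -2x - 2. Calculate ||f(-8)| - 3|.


f(-8) = 14
|14| = 14
|14 - 3| = 11

11


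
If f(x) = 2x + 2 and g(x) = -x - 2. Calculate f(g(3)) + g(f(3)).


-18


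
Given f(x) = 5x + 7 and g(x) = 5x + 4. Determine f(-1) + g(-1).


f(-1) = 2
g(-1) = -1
Sum = 1

1


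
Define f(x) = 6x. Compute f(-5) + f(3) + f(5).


f(-5) = -30
f(3) = 18
f(5) = 30
Sum = 18

18


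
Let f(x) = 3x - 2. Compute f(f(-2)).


f(-2) = -8
f(-8) = -26

-26


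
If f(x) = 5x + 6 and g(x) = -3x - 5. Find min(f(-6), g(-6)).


f(-6) = -24
g(-6) = 13
min = -24

-24


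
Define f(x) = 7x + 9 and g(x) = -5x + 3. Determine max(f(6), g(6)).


f(6) = 51
g(6) = -27
max = 51

51


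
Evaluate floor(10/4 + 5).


10/4 = 2.5
2.5 + 5 = 7.5
floor(7.5) = 7

7


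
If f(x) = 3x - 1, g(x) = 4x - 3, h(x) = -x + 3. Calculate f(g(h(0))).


h(0) = 3
g(3) = 9
f(9) = 26

26


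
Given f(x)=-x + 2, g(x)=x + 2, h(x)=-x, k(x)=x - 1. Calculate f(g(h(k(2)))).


k(2) = 1
h(1) = -1
g(-1) = 1
f(1) = 1

1


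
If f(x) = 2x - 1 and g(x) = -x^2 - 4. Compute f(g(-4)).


-41


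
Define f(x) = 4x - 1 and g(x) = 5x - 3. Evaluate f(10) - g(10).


f(10) = 39
g(10) = 47
Difference = -8

-8


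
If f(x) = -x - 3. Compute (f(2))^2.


25


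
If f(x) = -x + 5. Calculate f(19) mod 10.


6


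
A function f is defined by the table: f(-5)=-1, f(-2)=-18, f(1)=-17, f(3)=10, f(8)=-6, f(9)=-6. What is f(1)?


Reading from the table at x = 1

-17


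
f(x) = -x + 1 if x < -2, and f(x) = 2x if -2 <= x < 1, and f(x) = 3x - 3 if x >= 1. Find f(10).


10 satisfies x >= 1
f(10) = 27

27


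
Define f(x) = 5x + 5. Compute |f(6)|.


f(6) = 35
|35| = 35

35


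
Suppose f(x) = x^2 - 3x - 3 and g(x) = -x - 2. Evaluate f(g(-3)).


g(-3) = 1
f(1) = 1*(1)^2 - 3*(1) - 3 = -5

-5


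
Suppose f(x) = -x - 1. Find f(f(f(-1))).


f(-1) = 0
f(0) = -1
f(-1) = 0

0


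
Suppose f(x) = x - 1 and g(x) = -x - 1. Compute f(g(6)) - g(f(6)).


f(g(6)) = -8
g(f(6)) = -6
Difference = -2

-2


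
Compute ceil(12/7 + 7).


12/7 = 1.7143
1.7143 + 7 = 8.7143
ceil(8.7143) = 9

9


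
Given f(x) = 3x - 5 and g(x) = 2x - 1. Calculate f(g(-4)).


g(-4) = -9
f(-9) = -32

-32


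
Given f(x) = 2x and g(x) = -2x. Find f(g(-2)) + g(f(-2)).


f(g(-2)) = 8
g(f(-2)) = 8
Sum = 16

16


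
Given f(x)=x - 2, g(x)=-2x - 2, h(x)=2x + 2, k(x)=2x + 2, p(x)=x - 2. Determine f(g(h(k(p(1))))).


p(1) = -1
k(-1) = 0
h(0) = 2
g(2) = -6
f(-6) = -8

-8


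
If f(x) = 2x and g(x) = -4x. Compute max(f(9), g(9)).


f(9) = 18
g(9) = -36
max = 18

18


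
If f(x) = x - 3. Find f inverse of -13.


Solve x - 3 = -13
x = (-13 + 3) / 1 = -10

-10


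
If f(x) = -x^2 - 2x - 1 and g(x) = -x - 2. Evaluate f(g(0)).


g(0) = -2
f(-2) = (-1)*(-2)^2 - 2*(-2) - 1 = -1

-1


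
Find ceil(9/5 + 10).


9/5 = 1.8
1.8 + 10 = 11.8
ceil(11.8) = 12

12


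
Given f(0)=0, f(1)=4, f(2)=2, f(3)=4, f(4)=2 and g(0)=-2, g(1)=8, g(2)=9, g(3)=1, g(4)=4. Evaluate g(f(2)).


f(2) = 2
g(2) = 9

9


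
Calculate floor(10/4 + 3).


10/4 = 2.5
2.5 + 3 = 5.5
floor(5.5) = 5

5


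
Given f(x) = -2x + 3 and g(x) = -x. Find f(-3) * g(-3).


27


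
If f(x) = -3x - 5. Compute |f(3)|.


f(3) = -14
|-14| = 14

14


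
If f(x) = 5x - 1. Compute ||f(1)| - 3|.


f(1) = 4
|4| = 4
|4 - 3| = 1

1


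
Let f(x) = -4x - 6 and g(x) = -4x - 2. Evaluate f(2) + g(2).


-24


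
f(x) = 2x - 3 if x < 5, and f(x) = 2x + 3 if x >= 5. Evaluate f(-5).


-13


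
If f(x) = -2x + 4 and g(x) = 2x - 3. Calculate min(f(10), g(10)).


-16


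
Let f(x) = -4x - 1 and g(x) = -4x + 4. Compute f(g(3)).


g(3) = -8
f(-8) = 31

31


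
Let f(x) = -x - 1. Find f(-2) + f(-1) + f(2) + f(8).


f(-2) = 1
f(-1) = 0
f(2) = -3
f(8) = -9
Sum = -11

-11


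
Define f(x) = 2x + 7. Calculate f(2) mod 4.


f(2) = 11
11 mod 4 = 3

3


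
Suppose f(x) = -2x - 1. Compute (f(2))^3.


f(2) = -5
(-5)^3 = -125

-125


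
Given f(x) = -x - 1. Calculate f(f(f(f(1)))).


f(1) = -2
f(-2) = 1
f(1) = -2
f(-2) = 1

1


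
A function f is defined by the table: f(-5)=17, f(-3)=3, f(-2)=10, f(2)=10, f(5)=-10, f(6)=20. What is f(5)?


Reading from the table at x = 5

-10


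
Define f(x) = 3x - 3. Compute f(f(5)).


f(5) = 12
f(12) = 33

33


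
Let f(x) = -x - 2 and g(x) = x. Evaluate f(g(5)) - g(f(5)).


0


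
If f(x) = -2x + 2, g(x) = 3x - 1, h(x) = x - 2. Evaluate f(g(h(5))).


-14


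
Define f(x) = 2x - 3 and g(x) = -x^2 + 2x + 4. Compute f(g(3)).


-1


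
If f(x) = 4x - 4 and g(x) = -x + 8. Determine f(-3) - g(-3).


f(-3) = -16
g(-3) = 11
Difference = -27

-27


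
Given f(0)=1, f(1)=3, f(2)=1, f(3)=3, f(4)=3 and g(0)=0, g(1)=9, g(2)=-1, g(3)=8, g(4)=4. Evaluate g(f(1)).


f(1) = 3
g(3) = 8

8


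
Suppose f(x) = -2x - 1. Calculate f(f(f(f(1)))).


f(1) = -3
f(-3) = 5
f(5) = -11
f(-11) = 21

21


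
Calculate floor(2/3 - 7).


-7


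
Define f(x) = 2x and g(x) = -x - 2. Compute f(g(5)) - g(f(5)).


f(g(5)) = -14
g(f(5)) = -12
Difference = -2

-2


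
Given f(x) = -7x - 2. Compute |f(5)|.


37


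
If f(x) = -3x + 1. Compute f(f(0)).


f(0) = 1
f(1) = -2

-2


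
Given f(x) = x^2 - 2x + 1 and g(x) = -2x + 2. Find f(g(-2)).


g(-2) = 6
f(6) = 1*(6)^2 - 2*(6) + 1 = 25

25


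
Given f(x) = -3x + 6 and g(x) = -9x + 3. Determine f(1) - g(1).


f(1) = 3
g(1) = -6
Difference = 9

9


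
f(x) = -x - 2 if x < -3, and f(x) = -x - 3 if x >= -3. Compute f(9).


9 satisfies x >= -3
f(9) = -12

-12


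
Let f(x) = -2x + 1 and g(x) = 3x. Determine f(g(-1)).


7


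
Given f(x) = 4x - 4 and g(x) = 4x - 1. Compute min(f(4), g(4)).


f(4) = 12
g(4) = 15
min = 12

12


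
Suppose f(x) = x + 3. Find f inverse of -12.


Solve x + 3 = -12
x = (-12 - 3) / 1 = -15

-15


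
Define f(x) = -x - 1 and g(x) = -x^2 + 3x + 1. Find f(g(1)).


g(1) = 3
f(3) = -4

-4


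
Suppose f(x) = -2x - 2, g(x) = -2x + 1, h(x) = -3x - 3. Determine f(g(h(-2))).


h(-2) = 3
g(3) = -5
f(-5) = 8

8


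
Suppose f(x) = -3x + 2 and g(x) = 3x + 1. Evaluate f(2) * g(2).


-28


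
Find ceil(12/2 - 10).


12/2 = 6
6 - 10 = -4
ceil(-4) = -4

-4


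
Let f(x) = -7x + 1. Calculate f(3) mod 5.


0


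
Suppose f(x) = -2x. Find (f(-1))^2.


f(-1) = 2
(2)^2 = 4

4


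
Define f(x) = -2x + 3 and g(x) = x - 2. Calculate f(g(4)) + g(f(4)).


-8


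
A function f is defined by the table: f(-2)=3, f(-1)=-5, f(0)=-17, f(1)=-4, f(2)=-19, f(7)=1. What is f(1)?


Reading from the table at x = 1

-4


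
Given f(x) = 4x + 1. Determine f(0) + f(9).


f(0) = 1
f(9) = 37
Sum = 38

38


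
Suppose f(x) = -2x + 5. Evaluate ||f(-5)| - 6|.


f(-5) = 15
|15| = 15
|15 - 6| = 9

9


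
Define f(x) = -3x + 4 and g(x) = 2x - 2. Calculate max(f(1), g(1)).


f(1) = 1
g(1) = 0
max = 1

1


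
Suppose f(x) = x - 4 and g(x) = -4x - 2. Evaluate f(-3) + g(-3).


f(-3) = -7
g(-3) = 10
Sum = 3

3


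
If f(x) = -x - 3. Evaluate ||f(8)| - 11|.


f(8) = -11
|-11| = 11
|11 - 11| = 0

0


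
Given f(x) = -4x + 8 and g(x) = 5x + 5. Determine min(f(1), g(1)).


f(1) = 4
g(1) = 10
min = 4

4
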